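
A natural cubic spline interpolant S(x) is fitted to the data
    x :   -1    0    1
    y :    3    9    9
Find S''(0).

Put M_i = S'' at the i-th knot. Here h = (1, 1) and Δ = (6, 0), so the interior equations h_(i-1)·M_(i-1) + 2(h_(i-1)+h_i)·M_i + h_i·M_(i+1) = 6(Δ_i − Δ_(i-1)) read
  1·M_0 + 4·M_1 + 1·M_2 = 6(Δ_1 - Δ_0) = -36
Natural end conditions: M_0 = M_2 = 0.
Hence M_0 = 0, M_1 = -9, M_2 = 0.

-9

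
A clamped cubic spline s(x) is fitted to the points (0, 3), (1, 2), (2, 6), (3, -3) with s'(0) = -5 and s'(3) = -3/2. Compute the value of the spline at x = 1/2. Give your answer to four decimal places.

1.2958

Write M_i for s''(x_i). With h_i = 1, 1, 1 and divided differences Δ_i = -1, 4, -9, the continuity of s' gives the tridiagonal system
  1·M_0 + 4·M_1 + 1·M_2 = 6(Δ_1 - Δ_0) = 30
  1·M_1 + 4·M_2 + 1·M_3 = 6(Δ_2 - Δ_1) = -78
Clamped end conditions give two more equations: 2h_0·M_0 + h_0·M_1 = 6(Δ_0 - s'(0)) = 24 and h_2·M_2 + 2h_2·M_3 = 6(s'(3) - Δ_2) = 45.
Hence M_0 = 71/15, M_1 = 218/15, M_2 = -493/15, M_3 = 584/15.
On [0, 1], s(x) = 3 - 5·x + 71/30·x² + 49/30·x³.
With x = 1/2: s(1/2) = 311/240.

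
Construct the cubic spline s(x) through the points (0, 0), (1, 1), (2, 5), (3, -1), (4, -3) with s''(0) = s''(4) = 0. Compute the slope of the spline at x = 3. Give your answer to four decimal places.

-5.6786

With M_i denoting the second derivative at x_i, h_i = 1, 1, 1, 1, and Δ_i = (y_(i+1) − y_i)/h_i = 1, 4, -6, -2:
  1·M_0 + 4·M_1 + 1·M_2 = 6(Δ_1 - Δ_0) = 18
  1·M_1 + 4·M_2 + 1·M_3 = 6(Δ_2 - Δ_1) = -60
  1·M_2 + 4·M_3 + 1·M_4 = 6(Δ_3 - Δ_2) = 24
Natural end conditions: M_0 = M_4 = 0.
Forward elimination and back-substitution give M_0 = 0, M_1 = 267/28, M_2 = -141/7, M_3 = 309/28, M_4 = 0.
On [3, 4], s'(x) = b_3 + 2c_3·(x - 3) + 3d_3·(x - 3)² with b_3 = Δ_3 - h_3(2M_3 + M_4)/6 = -159/28, c_3 = M_3/2 = 309/56, d_3 = (M_4 - M_3)/(6h_3) = -103/56. So s'(3) = -159/28.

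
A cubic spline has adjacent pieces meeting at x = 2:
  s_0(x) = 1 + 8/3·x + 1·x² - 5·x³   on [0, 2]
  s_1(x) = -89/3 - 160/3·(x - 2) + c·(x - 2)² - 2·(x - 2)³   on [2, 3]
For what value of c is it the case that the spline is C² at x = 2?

-29

s_0''(x) = 2 - 30·x, so s_0''(2) = -58. On the right, s_1''(2) = 2c, so c = -29.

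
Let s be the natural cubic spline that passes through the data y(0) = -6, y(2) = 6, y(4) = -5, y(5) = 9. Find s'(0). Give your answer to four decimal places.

10.9091

Put σ_i = s'' at the i-th knot. Here h = (2, 2, 1) and Δ = (6, -11/2, 14), so the interior equations h_(i-1)·σ_(i-1) + 2(h_(i-1)+h_i)·σ_i + h_i·σ_(i+1) = 6(Δ_i − Δ_(i-1)) read
  2·σ_0 + 8·σ_1 + 2·σ_2 = 6(Δ_1 - Δ_0) = -69
  2·σ_1 + 6·σ_2 + 1·σ_3 = 6(Δ_2 - Δ_1) = 117
Natural end conditions: σ_0 = σ_3 = 0.
Solving the tridiagonal system: σ_0 = 0, σ_1 = -162/11, σ_2 = 537/22, σ_3 = 0.
On [0, 2], s'(x) = b_0 + 2c_0·x + 3d_0·x² with b_0 = Δ_0 - h_0(2σ_0 + σ_1)/6 = 120/11, c_0 = σ_0/2 = 0, d_0 = (σ_1 - σ_0)/(6h_0) = -27/22. So s'(0) = 120/11.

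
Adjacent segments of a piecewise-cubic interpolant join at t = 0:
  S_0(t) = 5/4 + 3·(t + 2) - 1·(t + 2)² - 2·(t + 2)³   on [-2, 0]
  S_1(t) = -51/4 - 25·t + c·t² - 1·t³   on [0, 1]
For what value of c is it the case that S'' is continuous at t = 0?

S_0''(t) = -2 - 12·(t + 2), so S_0''(0) = -26. On the right, S_1''(0) = 2c, so c = -13.

-13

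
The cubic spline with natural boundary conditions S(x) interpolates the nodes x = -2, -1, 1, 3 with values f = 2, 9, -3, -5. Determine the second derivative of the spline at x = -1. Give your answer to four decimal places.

-15.5455

With m_i denoting the second derivative at x_i, h_i = 1, 2, 2, and Δ_i = (y_(i+1) − y_i)/h_i = 7, -6, -1:
  1·m_0 + 6·m_1 + 2·m_2 = 6(Δ_1 - Δ_0) = -78
  2·m_1 + 8·m_2 + 2·m_3 = 6(Δ_2 - Δ_1) = 30
Natural end conditions: m_0 = m_3 = 0.
Forward elimination and back-substitution give m_0 = 0, m_1 = -171/11, m_2 = 84/11, m_3 = 0.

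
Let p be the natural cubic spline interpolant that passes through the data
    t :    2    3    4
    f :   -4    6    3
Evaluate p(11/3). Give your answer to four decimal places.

4.9630

Let M_i = p''(x_i). Step sizes h_i = 1, 1; slopes of the chords Δ_i = (y_(i+1) - y_i)/h_i = 10, -3.
  1·M_0 + 4·M_1 + 1·M_2 = 6(Δ_1 - Δ_0) = -78
Natural end conditions: M_0 = M_2 = 0.
Forward elimination and back-substitution give M_0 = 0, M_1 = -39/2, M_2 = 0.
On [3, 4], p(t) = 6 + 7/2·(t - 3) - 39/4·(t - 3)² + 13/4·(t - 3)³.
With (t - 3) = 2/3: p(11/3) = 134/27.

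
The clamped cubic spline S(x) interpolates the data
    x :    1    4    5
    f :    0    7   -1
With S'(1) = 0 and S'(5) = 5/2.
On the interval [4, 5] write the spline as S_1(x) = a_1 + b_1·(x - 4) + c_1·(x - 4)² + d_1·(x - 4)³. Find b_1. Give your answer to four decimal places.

-9.0625

Put m_i = S'' at the i-th knot. Here h = (3, 1) and Δ = (7/3, -8), so the interior equations h_(i-1)·m_(i-1) + 2(h_(i-1)+h_i)·m_i + h_i·m_(i+1) = 6(Δ_i − Δ_(i-1)) read
  3·m_0 + 8·m_1 + 1·m_2 = 6(Δ_1 - Δ_0) = -62
Clamped end conditions give two more equations: 2h_0·m_0 + h_0·m_1 = 6(Δ_0 - S'(1)) = 14 and h_1·m_1 + 2h_1·m_2 = 6(S'(5) - Δ_1) = 63.
Forward elimination and back-substitution give m_0 = 257/24, m_1 = -67/4, m_2 = 319/8.
On [4, 5], with S_1(x) = a_1 + b_1·(x - 4) + c_1·(x - 4)² + d_1·(x - 4)³: c_1 = m_1/2 = -67/8, d_1 = (m_2 - m_1)/(6h_1) = 151/16, b_1 = Δ_1 - h_1(2m_1 + m_2)/6 = -145/16.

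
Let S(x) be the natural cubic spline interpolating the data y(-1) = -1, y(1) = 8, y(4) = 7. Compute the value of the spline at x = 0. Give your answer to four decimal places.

Let M_i = S''(x_i). Step sizes h_i = 2, 3; slopes of the chords Δ_i = (y_(i+1) - y_i)/h_i = 9/2, -1/3.
  2·M_0 + 10·M_1 + 3·M_2 = 6(Δ_1 - Δ_0) = -29
Natural end conditions: M_0 = M_2 = 0.
Solving: M_0 = 0, M_1 = -29/10, M_2 = 0.
On [-1, 1], S(x) = -1 + 82/15·(x + 1) + 0·(x + 1)² - 29/120·(x + 1)³.
With (x + 1) = 1: S(0) = 169/40.

4.2250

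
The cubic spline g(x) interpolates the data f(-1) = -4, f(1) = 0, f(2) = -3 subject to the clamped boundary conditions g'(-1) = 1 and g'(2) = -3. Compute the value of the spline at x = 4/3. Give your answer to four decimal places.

-0.7284

Let σ_i = g''(x_i). Step sizes h_i = 2, 1; slopes of the chords Δ_i = (y_(i+1) - y_i)/h_i = 2, -3.
  2·σ_0 + 6·σ_1 + 1·σ_2 = 6(Δ_1 - Δ_0) = -30
Clamped end conditions give two more equations: 2h_0·σ_0 + h_0·σ_1 = 6(Δ_0 - g'(-1)) = 6 and h_1·σ_1 + 2h_1·σ_2 = 6(g'(2) - Δ_1) = 0.
Solving the tridiagonal system: σ_0 = 31/6, σ_1 = -22/3, σ_2 = 11/3.
On [1, 2], g(x) = 0 - 7/6·(x - 1) - 11/3·(x - 1)² + 11/6·(x - 1)³.
With (x - 1) = 1/3: g(4/3) = -59/81.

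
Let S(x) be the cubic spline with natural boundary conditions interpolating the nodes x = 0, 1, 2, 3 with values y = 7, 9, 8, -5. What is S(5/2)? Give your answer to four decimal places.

2.6250

Put m_i = S'' at the i-th knot. Here h = (1, 1, 1) and Δ = (2, -1, -13), so the interior equations h_(i-1)·m_(i-1) + 2(h_(i-1)+h_i)·m_i + h_i·m_(i+1) = 6(Δ_i − Δ_(i-1)) read
  1·m_0 + 4·m_1 + 1·m_2 = 6(Δ_1 - Δ_0) = -18
  1·m_1 + 4·m_2 + 1·m_3 = 6(Δ_2 - Δ_1) = -72
Natural end conditions: m_0 = m_3 = 0.
Solving: m_0 = 0, m_1 = 0, m_2 = -18, m_3 = 0.
On [2, 3], S(x) = 8 - 7·(x - 2) - 9·(x - 2)² + 3·(x - 2)³.
With (x - 2) = 1/2: S(5/2) = 21/8.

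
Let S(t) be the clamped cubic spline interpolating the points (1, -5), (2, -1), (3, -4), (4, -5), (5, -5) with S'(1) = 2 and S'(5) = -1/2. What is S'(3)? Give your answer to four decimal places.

-3.3214

With m_i denoting the second derivative at x_i, h_i = 1, 1, 1, 1, and Δ_i = (y_(i+1) − y_i)/h_i = 4, -3, -1, 0:
  1·m_0 + 4·m_1 + 1·m_2 = 6(Δ_1 - Δ_0) = -42
  1·m_1 + 4·m_2 + 1·m_3 = 6(Δ_2 - Δ_1) = 12
  1·m_2 + 4·m_3 + 1·m_4 = 6(Δ_3 - Δ_2) = 6
Clamped end conditions give two more equations: 2h_0·m_0 + h_0·m_1 = 6(Δ_0 - S'(1)) = 12 and h_3·m_3 + 2h_3·m_4 = 6(S'(5) - Δ_3) = -3.
Forward elimination and back-substitution give m_0 = 775/56, m_1 = -439/28, m_2 = 55/8, m_3 = 5/28, m_4 = -89/56.
On [3, 4], S'(t) = b_2 + 2c_2·(t - 3) + 3d_2·(t - 3)² with b_2 = Δ_2 - h_2(2m_2 + m_3)/6 = -93/28, c_2 = m_2/2 = 55/16, d_2 = (m_3 - m_2)/(6h_2) = -125/112. So S'(3) = -93/28.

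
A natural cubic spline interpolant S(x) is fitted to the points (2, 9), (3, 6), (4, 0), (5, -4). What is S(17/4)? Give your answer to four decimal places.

-1.2406

Write M_i for S''(x_i). With h_i = 1, 1, 1 and divided differences Δ_i = -3, -6, -4, the continuity of S' gives the tridiagonal system
  1·M_0 + 4·M_1 + 1·M_2 = 6(Δ_1 - Δ_0) = -18
  1·M_1 + 4·M_2 + 1·M_3 = 6(Δ_2 - Δ_1) = 12
Natural end conditions: M_0 = M_3 = 0.
Solving: M_0 = 0, M_1 = -28/5, M_2 = 22/5, M_3 = 0.
On [4, 5], S(x) = 0 - 82/15·(x - 4) + 11/5·(x - 4)² - 11/15·(x - 4)³.
With (x - 4) = 1/4: S(17/4) = -397/320.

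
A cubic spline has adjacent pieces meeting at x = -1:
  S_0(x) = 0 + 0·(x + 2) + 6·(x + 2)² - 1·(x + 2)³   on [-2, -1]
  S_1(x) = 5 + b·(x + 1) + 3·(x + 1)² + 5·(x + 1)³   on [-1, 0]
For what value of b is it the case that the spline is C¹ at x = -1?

S_0'(x) = 0 + 12·(x + 2) - 3·(x + 2)², so S_0'(-1) = 9. On the right, S_1'(-1) = b, so b = 9.

9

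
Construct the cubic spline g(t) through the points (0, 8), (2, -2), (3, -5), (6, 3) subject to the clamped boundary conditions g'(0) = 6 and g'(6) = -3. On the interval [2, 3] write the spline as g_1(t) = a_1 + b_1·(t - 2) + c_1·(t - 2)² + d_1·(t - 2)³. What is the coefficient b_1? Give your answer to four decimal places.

With M_i denoting the second derivative at x_i, h_i = 2, 1, 3, and Δ_i = (y_(i+1) − y_i)/h_i = -5, -3, 8/3:
  2·M_0 + 6·M_1 + 1·M_2 = 6(Δ_1 - Δ_0) = 12
  1·M_1 + 8·M_2 + 3·M_3 = 6(Δ_2 - Δ_1) = 34
Clamped end conditions give two more equations: 2h_0·M_0 + h_0·M_1 = 6(Δ_0 - g'(0)) = -66 and h_2·M_2 + 2h_2·M_3 = 6(g'(6) - Δ_2) = -34.
Solving the tridiagonal system: M_0 = -61/3, M_1 = 23/3, M_2 = 20/3, M_3 = -9.
On [2, 3], with g_1(t) = a_1 + b_1·(t - 2) + c_1·(t - 2)² + d_1·(t - 2)³: c_1 = M_1/2 = 23/6, d_1 = (M_2 - M_1)/(6h_1) = -1/6, b_1 = Δ_1 - h_1(2M_1 + M_2)/6 = -20/3.

-6.6667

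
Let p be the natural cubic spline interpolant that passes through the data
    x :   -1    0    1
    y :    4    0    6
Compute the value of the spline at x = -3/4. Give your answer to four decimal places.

Let m_i = p''(x_i). Step sizes h_i = 1, 1; slopes of the chords Δ_i = (y_(i+1) - y_i)/h_i = -4, 6.
  1·m_0 + 4·m_1 + 1·m_2 = 6(Δ_1 - Δ_0) = 60
Natural end conditions: m_0 = m_2 = 0.
Solving: m_0 = 0, m_1 = 15, m_2 = 0.
On [-1, 0], p(x) = 4 - 13/2·(x + 1) + 0·(x + 1)² + 5/2·(x + 1)³.
With (x + 1) = 1/4: p(-3/4) = 309/128.

2.4141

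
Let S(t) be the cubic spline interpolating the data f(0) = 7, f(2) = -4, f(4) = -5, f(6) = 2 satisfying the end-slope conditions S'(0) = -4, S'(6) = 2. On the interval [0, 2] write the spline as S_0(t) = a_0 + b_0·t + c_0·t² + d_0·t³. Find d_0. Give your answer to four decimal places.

Put M_i = S'' at the i-th knot. Here h = (2, 2, 2) and Δ = (-11/2, -1/2, 7/2), so the interior equations h_(i-1)·M_(i-1) + 2(h_(i-1)+h_i)·M_i + h_i·M_(i+1) = 6(Δ_i − Δ_(i-1)) read
  2·M_0 + 8·M_1 + 2·M_2 = 6(Δ_1 - Δ_0) = 30
  2·M_1 + 8·M_2 + 2·M_3 = 6(Δ_2 - Δ_1) = 24
Clamped end conditions give two more equations: 2h_0·M_0 + h_0·M_1 = 6(Δ_0 - S'(0)) = -9 and h_2·M_2 + 2h_2·M_3 = 6(S'(6) - Δ_2) = -9.
Solving the tridiagonal system: M_0 = -43/10, M_1 = 41/10, M_2 = 29/10, M_3 = -37/10.
On [0, 2], with S_0(t) = a_0 + b_0·t + c_0·t² + d_0·t³: c_0 = M_0/2 = -43/20, d_0 = (M_1 - M_0)/(6h_0) = 7/10, b_0 = Δ_0 - h_0(2M_0 + M_1)/6 = -4.

0.7000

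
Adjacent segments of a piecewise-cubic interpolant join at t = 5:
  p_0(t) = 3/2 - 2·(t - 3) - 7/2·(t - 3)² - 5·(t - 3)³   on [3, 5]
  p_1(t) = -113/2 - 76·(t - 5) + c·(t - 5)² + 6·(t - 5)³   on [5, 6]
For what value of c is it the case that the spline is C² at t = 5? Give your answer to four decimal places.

-33.5000

p_0''(t) = -7 - 30·(t - 3), so p_0''(5) = -67. On the right, p_1''(5) = 2c, so c = -67/2.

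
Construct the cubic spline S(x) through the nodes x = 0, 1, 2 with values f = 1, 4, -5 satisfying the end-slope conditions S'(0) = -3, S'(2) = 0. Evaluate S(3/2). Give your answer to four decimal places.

With m_i denoting the second derivative at x_i, h_i = 1, 1, and Δ_i = (y_(i+1) − y_i)/h_i = 3, -9:
  1·m_0 + 4·m_1 + 1·m_2 = 6(Δ_1 - Δ_0) = -72
Clamped end conditions give two more equations: 2h_0·m_0 + h_0·m_1 = 6(Δ_0 - S'(0)) = 36 and h_1·m_1 + 2h_1·m_2 = 6(S'(2) - Δ_1) = 54.
Forward elimination and back-substitution give m_0 = 75/2, m_1 = -39, m_2 = 93/2.
On [1, 2], S(x) = 4 - 15/4·(x - 1) - 39/2·(x - 1)² + 57/4·(x - 1)³.
With (x - 1) = 1/2: S(3/2) = -31/32.

-0.9688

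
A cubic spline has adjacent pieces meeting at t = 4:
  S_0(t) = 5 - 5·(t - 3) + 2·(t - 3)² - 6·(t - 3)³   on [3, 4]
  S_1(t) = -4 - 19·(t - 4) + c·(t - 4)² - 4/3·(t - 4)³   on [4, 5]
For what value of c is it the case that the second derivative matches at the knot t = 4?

S_0''(t) = 4 - 36·(t - 3), so S_0''(4) = -32. On the right, S_1''(4) = 2c, so c = -16.

-16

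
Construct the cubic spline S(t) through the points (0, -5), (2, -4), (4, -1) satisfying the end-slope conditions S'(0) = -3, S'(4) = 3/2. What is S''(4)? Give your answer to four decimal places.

Let σ_i = S''(x_i). Step sizes h_i = 2, 2; slopes of the chords Δ_i = (y_(i+1) - y_i)/h_i = 1/2, 3/2.
  2·σ_0 + 8·σ_1 + 2·σ_2 = 6(Δ_1 - Δ_0) = 6
Clamped end conditions give two more equations: 2h_0·σ_0 + h_0·σ_1 = 6(Δ_0 - S'(0)) = 21 and h_1·σ_1 + 2h_1·σ_2 = 6(S'(4) - Δ_1) = 0.
Solving: σ_0 = 45/8, σ_1 = -3/4, σ_2 = 3/8.

0.3750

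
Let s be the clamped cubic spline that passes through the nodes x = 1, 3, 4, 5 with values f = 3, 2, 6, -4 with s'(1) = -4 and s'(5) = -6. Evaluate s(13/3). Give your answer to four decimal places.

3.1886

Let m_i = s''(x_i). Step sizes h_i = 2, 1, 1; slopes of the chords Δ_i = (y_(i+1) - y_i)/h_i = -1/2, 4, -10.
  2·m_0 + 6·m_1 + 1·m_2 = 6(Δ_1 - Δ_0) = 27
  1·m_1 + 4·m_2 + 1·m_3 = 6(Δ_2 - Δ_1) = -84
Clamped end conditions give two more equations: 2h_0·m_0 + h_0·m_1 = 6(Δ_0 - s'(1)) = 21 and h_2·m_2 + 2h_2·m_3 = 6(s'(5) - Δ_2) = 24.
Hence m_0 = 13/22, m_1 = 205/22, m_2 = -331/11, m_3 = 595/22.
On [4, 5], s(x) = 6 - 197/44·(x - 4) - 331/22·(x - 4)² + 419/44·(x - 4)³.
With (x - 4) = 1/3: s(13/3) = 947/297.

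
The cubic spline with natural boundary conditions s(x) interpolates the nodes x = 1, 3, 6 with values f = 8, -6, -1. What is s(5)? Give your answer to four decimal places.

-4.9778

With σ_i denoting the second derivative at x_i, h_i = 2, 3, and Δ_i = (y_(i+1) − y_i)/h_i = -7, 5/3:
  2·σ_0 + 10·σ_1 + 3·σ_2 = 6(Δ_1 - Δ_0) = 52
Natural end conditions: σ_0 = σ_2 = 0.
Forward elimination and back-substitution give σ_0 = 0, σ_1 = 26/5, σ_2 = 0.
On [3, 6], s(x) = -6 - 53/15·(x - 3) + 13/5·(x - 3)² - 13/45·(x - 3)³.
With (x - 3) = 2: s(5) = -224/45.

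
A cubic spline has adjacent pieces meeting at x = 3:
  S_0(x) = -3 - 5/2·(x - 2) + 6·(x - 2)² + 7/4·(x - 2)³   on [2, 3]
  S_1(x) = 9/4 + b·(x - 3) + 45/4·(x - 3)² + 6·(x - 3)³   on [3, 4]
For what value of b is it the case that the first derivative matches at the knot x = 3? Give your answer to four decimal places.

14.7500

S_0'(x) = -5/2 + 12·(x - 2) + 21/4·(x - 2)², so S_0'(3) = 59/4. On the right, S_1'(3) = b, so b = 59/4.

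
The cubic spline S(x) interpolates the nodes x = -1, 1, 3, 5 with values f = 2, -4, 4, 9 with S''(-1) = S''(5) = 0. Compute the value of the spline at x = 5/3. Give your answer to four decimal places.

Write M_i for S''(x_i). With h_i = 2, 2, 2 and divided differences Δ_i = -3, 4, 5/2, the continuity of S' gives the tridiagonal system
  2·M_0 + 8·M_1 + 2·M_2 = 6(Δ_1 - Δ_0) = 42
  2·M_1 + 8·M_2 + 2·M_3 = 6(Δ_2 - Δ_1) = -9
Natural end conditions: M_0 = M_3 = 0.
Solving: M_0 = 0, M_1 = 59/10, M_2 = -13/5, M_3 = 0.
On [1, 3], S(x) = -4 + 14/15·(x - 1) + 59/20·(x - 1)² - 17/24·(x - 1)³.
With (x - 1) = 2/3: S(5/3) = -922/405.

-2.2765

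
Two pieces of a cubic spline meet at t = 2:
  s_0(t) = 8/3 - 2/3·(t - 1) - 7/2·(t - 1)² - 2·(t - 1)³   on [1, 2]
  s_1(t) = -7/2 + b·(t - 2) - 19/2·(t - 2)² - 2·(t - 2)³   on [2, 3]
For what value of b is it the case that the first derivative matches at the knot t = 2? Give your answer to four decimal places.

s_0'(t) = -2/3 - 7·(t - 1) - 6·(t - 1)², so s_0'(2) = -41/3. On the right, s_1'(2) = b, so b = -41/3.

-13.6667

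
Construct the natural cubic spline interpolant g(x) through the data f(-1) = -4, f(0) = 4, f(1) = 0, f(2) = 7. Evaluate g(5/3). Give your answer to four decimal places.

Put M_i = g'' at the i-th knot. Here h = (1, 1, 1) and Δ = (8, -4, 7), so the interior equations h_(i-1)·M_(i-1) + 2(h_(i-1)+h_i)·M_i + h_i·M_(i+1) = 6(Δ_i − Δ_(i-1)) read
  1·M_0 + 4·M_1 + 1·M_2 = 6(Δ_1 - Δ_0) = -72
  1·M_1 + 4·M_2 + 1·M_3 = 6(Δ_2 - Δ_1) = 66
Natural end conditions: M_0 = M_3 = 0.
Solving: M_0 = 0, M_1 = -118/5, M_2 = 112/5, M_3 = 0.
On [1, 2], g(x) = 0 - 7/15·(x - 1) + 56/5·(x - 1)² - 56/15·(x - 1)³.
With (x - 1) = 2/3: g(5/3) = 1442/405.

3.5605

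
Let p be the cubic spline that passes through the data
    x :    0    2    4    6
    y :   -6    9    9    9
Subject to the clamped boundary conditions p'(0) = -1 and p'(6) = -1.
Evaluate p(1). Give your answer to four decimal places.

Put m_i = p'' at the i-th knot. Here h = (2, 2, 2) and Δ = (15/2, 0, 0), so the interior equations h_(i-1)·m_(i-1) + 2(h_(i-1)+h_i)·m_i + h_i·m_(i+1) = 6(Δ_i − Δ_(i-1)) read
  2·m_0 + 8·m_1 + 2·m_2 = 6(Δ_1 - Δ_0) = -45
  2·m_1 + 8·m_2 + 2·m_3 = 6(Δ_2 - Δ_1) = 0
Clamped end conditions give two more equations: 2h_0·m_0 + h_0·m_1 = 6(Δ_0 - p'(0)) = 51 and h_2·m_2 + 2h_2·m_3 = 6(p'(6) - Δ_2) = -6.
Solving the tridiagonal system: m_0 = 183/10, m_1 = -111/10, m_2 = 18/5, m_3 = -33/10.
On [0, 2], p(x) = -6 - 1·x + 183/20·x² - 49/20·x³.
With x = 1: p(1) = -3/10.

-0.3000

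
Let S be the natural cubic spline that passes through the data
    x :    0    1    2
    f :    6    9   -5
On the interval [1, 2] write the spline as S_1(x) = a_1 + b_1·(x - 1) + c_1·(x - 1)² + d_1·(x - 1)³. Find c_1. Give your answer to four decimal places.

-12.7500

With m_i denoting the second derivative at x_i, h_i = 1, 1, and Δ_i = (y_(i+1) − y_i)/h_i = 3, -14:
  1·m_0 + 4·m_1 + 1·m_2 = 6(Δ_1 - Δ_0) = -102
Natural end conditions: m_0 = m_2 = 0.
Solving: m_0 = 0, m_1 = -51/2, m_2 = 0.
On [1, 2], with S_1(x) = a_1 + b_1·(x - 1) + c_1·(x - 1)² + d_1·(x - 1)³: c_1 = m_1/2 = -51/4, d_1 = (m_2 - m_1)/(6h_1) = 17/4, b_1 = Δ_1 - h_1(2m_1 + m_2)/6 = -11/2.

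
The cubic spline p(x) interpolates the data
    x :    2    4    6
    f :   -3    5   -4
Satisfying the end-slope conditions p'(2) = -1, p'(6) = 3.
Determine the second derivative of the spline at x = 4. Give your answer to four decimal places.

-14.7500

With M_i denoting the second derivative at x_i, h_i = 2, 2, and Δ_i = (y_(i+1) − y_i)/h_i = 4, -9/2:
  2·M_0 + 8·M_1 + 2·M_2 = 6(Δ_1 - Δ_0) = -51
Clamped end conditions give two more equations: 2h_0·M_0 + h_0·M_1 = 6(Δ_0 - p'(2)) = 30 and h_1·M_1 + 2h_1·M_2 = 6(p'(6) - Δ_1) = 45.
Solving the tridiagonal system: M_0 = 119/8, M_1 = -59/4, M_2 = 149/8.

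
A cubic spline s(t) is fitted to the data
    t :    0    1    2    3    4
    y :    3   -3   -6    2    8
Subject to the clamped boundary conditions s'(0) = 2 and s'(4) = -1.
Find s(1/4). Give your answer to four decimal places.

Write M_i for s''(x_i). With h_i = 1, 1, 1, 1 and divided differences Δ_i = -6, -3, 8, 6, the continuity of s' gives the tridiagonal system
  1·M_0 + 4·M_1 + 1·M_2 = 6(Δ_1 - Δ_0) = 18
  1·M_1 + 4·M_2 + 1·M_3 = 6(Δ_2 - Δ_1) = 66
  1·M_2 + 4·M_3 + 1·M_4 = 6(Δ_3 - Δ_2) = -12
Clamped end conditions give two more equations: 2h_0·M_0 + h_0·M_1 = 6(Δ_0 - s'(0)) = -48 and h_3·M_3 + 2h_3·M_4 = 6(s'(4) - Δ_3) = -42.
Solving: M_0 = -195/7, M_1 = 54/7, M_2 = 15, M_3 = -12/7, M_4 = -141/7.
On [0, 1], s(t) = 3 + 2·t - 195/14·t² + 83/14·t³.
With t = 1/4: s(1/4) = 2439/896.

2.7221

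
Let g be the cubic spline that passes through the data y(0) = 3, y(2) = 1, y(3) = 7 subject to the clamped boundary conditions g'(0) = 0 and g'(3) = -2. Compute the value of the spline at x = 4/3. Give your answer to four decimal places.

Put M_i = g'' at the i-th knot. Here h = (2, 1) and Δ = (-1, 6), so the interior equations h_(i-1)·M_(i-1) + 2(h_(i-1)+h_i)·M_i + h_i·M_(i+1) = 6(Δ_i − Δ_(i-1)) read
  2·M_0 + 6·M_1 + 1·M_2 = 6(Δ_1 - Δ_0) = 42
Clamped end conditions give two more equations: 2h_0·M_0 + h_0·M_1 = 6(Δ_0 - g'(0)) = -6 and h_1·M_1 + 2h_1·M_2 = 6(g'(3) - Δ_1) = -48.
Solving: M_0 = -55/6, M_1 = 46/3, M_2 = -95/3.
On [0, 2], g(x) = 3 + 0·x - 55/12·x² + 49/24·x³.
With x = 4/3: g(4/3) = -25/81.

-0.3086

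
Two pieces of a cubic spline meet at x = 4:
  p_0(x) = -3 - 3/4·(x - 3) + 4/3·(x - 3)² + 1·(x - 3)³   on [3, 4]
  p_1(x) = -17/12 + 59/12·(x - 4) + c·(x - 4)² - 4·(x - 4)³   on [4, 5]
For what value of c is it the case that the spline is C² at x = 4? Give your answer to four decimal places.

4.3333

p_0''(x) = 8/3 + 6·(x - 3), so p_0''(4) = 26/3. On the right, p_1''(4) = 2c, so c = 13/3.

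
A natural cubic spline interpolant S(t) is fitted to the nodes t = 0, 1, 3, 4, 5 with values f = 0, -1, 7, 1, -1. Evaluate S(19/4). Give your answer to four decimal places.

Write m_i for S''(x_i). With h_i = 1, 2, 1, 1 and divided differences Δ_i = -1, 4, -6, -2, the continuity of S' gives the tridiagonal system
  1·m_0 + 6·m_1 + 2·m_2 = 6(Δ_1 - Δ_0) = 30
  2·m_1 + 6·m_2 + 1·m_3 = 6(Δ_2 - Δ_1) = -60
  1·m_2 + 4·m_3 + 1·m_4 = 6(Δ_3 - Δ_2) = 24
Natural end conditions: m_0 = m_4 = 0.
Solving: m_0 = 0, m_1 = 609/61, m_2 = -912/61, m_3 = 594/61, m_4 = 0.
On [4, 5], S(t) = 1 - 320/61·(t - 4) + 297/61·(t - 4)² - 99/61·(t - 4)³.
With (t - 4) = 3/4: S(19/4) = -3437/3904.

-0.8804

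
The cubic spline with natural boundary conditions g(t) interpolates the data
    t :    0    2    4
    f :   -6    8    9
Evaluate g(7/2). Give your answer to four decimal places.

9.5117

With σ_i denoting the second derivative at x_i, h_i = 2, 2, and Δ_i = (y_(i+1) − y_i)/h_i = 7, 1/2:
  2·σ_0 + 8·σ_1 + 2·σ_2 = 6(Δ_1 - Δ_0) = -39
Natural end conditions: σ_0 = σ_2 = 0.
Solving the tridiagonal system: σ_0 = 0, σ_1 = -39/8, σ_2 = 0.
On [2, 4], g(t) = 8 + 15/4·(t - 2) - 39/16·(t - 2)² + 13/32·(t - 2)³.
With (t - 2) = 3/2: g(7/2) = 2435/256.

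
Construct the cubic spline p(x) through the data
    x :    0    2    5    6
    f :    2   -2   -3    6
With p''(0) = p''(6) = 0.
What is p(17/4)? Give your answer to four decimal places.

Put σ_i = p'' at the i-th knot. Here h = (2, 3, 1) and Δ = (-2, -1/3, 9), so the interior equations h_(i-1)·σ_(i-1) + 2(h_(i-1)+h_i)·σ_i + h_i·σ_(i+1) = 6(Δ_i − Δ_(i-1)) read
  2·σ_0 + 10·σ_1 + 3·σ_2 = 6(Δ_1 - Δ_0) = 10
  3·σ_1 + 8·σ_2 + 1·σ_3 = 6(Δ_2 - Δ_1) = 56
Natural end conditions: σ_0 = σ_3 = 0.
Hence σ_0 = 0, σ_1 = -88/71, σ_2 = 530/71, σ_3 = 0.
On [2, 5], p(x) = -2 - 602/213·(x - 2) - 44/71·(x - 2)² + 103/213·(x - 2)³.
With (x - 2) = 9/4: p(17/4) = -27211/4544.

-5.9883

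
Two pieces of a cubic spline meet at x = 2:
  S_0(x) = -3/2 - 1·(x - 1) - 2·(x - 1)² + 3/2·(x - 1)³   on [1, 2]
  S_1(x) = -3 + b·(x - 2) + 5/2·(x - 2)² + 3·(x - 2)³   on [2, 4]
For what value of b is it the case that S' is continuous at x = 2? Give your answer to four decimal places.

-0.5000

S_0'(x) = -1 - 4·(x - 1) + 9/2·(x - 1)², so S_0'(2) = -1/2. On the right, S_1'(2) = b, so b = -1/2.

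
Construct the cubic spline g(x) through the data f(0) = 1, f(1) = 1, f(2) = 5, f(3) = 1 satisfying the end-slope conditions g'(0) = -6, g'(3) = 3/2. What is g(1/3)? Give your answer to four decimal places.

-0.2519

With M_i denoting the second derivative at x_i, h_i = 1, 1, 1, and Δ_i = (y_(i+1) − y_i)/h_i = 0, 4, -4:
  1·M_0 + 4·M_1 + 1·M_2 = 6(Δ_1 - Δ_0) = 24
  1·M_1 + 4·M_2 + 1·M_3 = 6(Δ_2 - Δ_1) = -48
Clamped end conditions give two more equations: 2h_0·M_0 + h_0·M_1 = 6(Δ_0 - g'(0)) = 36 and h_2·M_2 + 2h_2·M_3 = 6(g'(3) - Δ_2) = 33.
Solving: M_0 = 71/5, M_1 = 38/5, M_2 = -103/5, M_3 = 134/5.
On [0, 1], g(x) = 1 - 6·x + 71/10·x² - 11/10·x³.
With x = 1/3: g(1/3) = -34/135.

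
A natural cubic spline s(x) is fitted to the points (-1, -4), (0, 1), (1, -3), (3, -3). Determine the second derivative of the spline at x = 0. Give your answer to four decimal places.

Put m_i = s'' at the i-th knot. Here h = (1, 1, 2) and Δ = (5, -4, 0), so the interior equations h_(i-1)·m_(i-1) + 2(h_(i-1)+h_i)·m_i + h_i·m_(i+1) = 6(Δ_i − Δ_(i-1)) read
  1·m_0 + 4·m_1 + 1·m_2 = 6(Δ_1 - Δ_0) = -54
  1·m_1 + 6·m_2 + 2·m_3 = 6(Δ_2 - Δ_1) = 24
Natural end conditions: m_0 = m_3 = 0.
Hence m_0 = 0, m_1 = -348/23, m_2 = 150/23, m_3 = 0.

-15.1304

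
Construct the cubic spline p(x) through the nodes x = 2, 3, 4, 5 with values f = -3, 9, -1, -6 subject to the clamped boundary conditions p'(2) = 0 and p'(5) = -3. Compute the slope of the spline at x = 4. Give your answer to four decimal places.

-11.6000

With M_i denoting the second derivative at x_i, h_i = 1, 1, 1, and Δ_i = (y_(i+1) − y_i)/h_i = 12, -10, -5:
  1·M_0 + 4·M_1 + 1·M_2 = 6(Δ_1 - Δ_0) = -132
  1·M_1 + 4·M_2 + 1·M_3 = 6(Δ_2 - Δ_1) = 30
Clamped end conditions give two more equations: 2h_0·M_0 + h_0·M_1 = 6(Δ_0 - p'(2)) = 72 and h_2·M_2 + 2h_2·M_3 = 6(p'(5) - Δ_2) = 12.
Solving: M_0 = 316/5, M_1 = -272/5, M_2 = 112/5, M_3 = -26/5.
On [4, 5], p'(x) = b_2 + 2c_2·(x - 4) + 3d_2·(x - 4)² with b_2 = Δ_2 - h_2(2M_2 + M_3)/6 = -58/5, c_2 = M_2/2 = 56/5, d_2 = (M_3 - M_2)/(6h_2) = -23/5. So p'(4) = -58/5.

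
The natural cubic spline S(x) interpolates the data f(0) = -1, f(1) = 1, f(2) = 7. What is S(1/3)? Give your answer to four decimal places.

-0.6296

Put M_i = S'' at the i-th knot. Here h = (1, 1) and Δ = (2, 6), so the interior equations h_(i-1)·M_(i-1) + 2(h_(i-1)+h_i)·M_i + h_i·M_(i+1) = 6(Δ_i − Δ_(i-1)) read
  1·M_0 + 4·M_1 + 1·M_2 = 6(Δ_1 - Δ_0) = 24
Natural end conditions: M_0 = M_2 = 0.
Hence M_0 = 0, M_1 = 6, M_2 = 0.
On [0, 1], S(x) = -1 + 1·x + 0·x² + 1·x³.
With x = 1/3: S(1/3) = -17/27.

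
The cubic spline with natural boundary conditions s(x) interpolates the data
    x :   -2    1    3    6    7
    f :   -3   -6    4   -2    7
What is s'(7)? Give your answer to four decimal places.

10.9204

Put M_i = s'' at the i-th knot. Here h = (3, 2, 3, 1) and Δ = (-1, 5, -2, 9), so the interior equations h_(i-1)·M_(i-1) + 2(h_(i-1)+h_i)·M_i + h_i·M_(i+1) = 6(Δ_i − Δ_(i-1)) read
  3·M_0 + 10·M_1 + 2·M_2 = 6(Δ_1 - Δ_0) = 36
  2·M_1 + 10·M_2 + 3·M_3 = 6(Δ_2 - Δ_1) = -42
  3·M_2 + 8·M_3 + 1·M_4 = 6(Δ_3 - Δ_2) = 66
Natural end conditions: M_0 = M_4 = 0.
Forward elimination and back-substitution give M_0 = 0, M_1 = 604/113, M_2 = -986/113, M_3 = 1302/113, M_4 = 0.
On [6, 7], s'(x) = b_3 + 2c_3·(x - 6) + 3d_3·(x - 6)² with b_3 = Δ_3 - h_3(2M_3 + M_4)/6 = 583/113, c_3 = M_3/2 = 651/113, d_3 = (M_4 - M_3)/(6h_3) = -217/113. So s'(7) = 1234/113.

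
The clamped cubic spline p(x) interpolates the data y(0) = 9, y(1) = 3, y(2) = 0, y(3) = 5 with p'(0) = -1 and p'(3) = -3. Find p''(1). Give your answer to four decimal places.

Write M_i for p''(x_i). With h_i = 1, 1, 1 and divided differences Δ_i = -6, -3, 5, the continuity of p' gives the tridiagonal system
  1·M_0 + 4·M_1 + 1·M_2 = 6(Δ_1 - Δ_0) = 18
  1·M_1 + 4·M_2 + 1·M_3 = 6(Δ_2 - Δ_1) = 48
Clamped end conditions give two more equations: 2h_0·M_0 + h_0·M_1 = 6(Δ_0 - p'(0)) = -30 and h_2·M_2 + 2h_2·M_3 = 6(p'(3) - Δ_2) = -48.
Forward elimination and back-substitution give M_0 = -254/15, M_1 = 58/15, M_2 = 292/15, M_3 = -506/15.

3.8667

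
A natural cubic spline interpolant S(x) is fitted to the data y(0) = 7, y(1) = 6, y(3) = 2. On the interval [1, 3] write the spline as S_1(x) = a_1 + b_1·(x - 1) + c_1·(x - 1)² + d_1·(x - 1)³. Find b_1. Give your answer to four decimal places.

With M_i denoting the second derivative at x_i, h_i = 1, 2, and Δ_i = (y_(i+1) − y_i)/h_i = -1, -2:
  1·M_0 + 6·M_1 + 2·M_2 = 6(Δ_1 - Δ_0) = -6
Natural end conditions: M_0 = M_2 = 0.
Hence M_0 = 0, M_1 = -1, M_2 = 0.
On [1, 3], with S_1(x) = a_1 + b_1·(x - 1) + c_1·(x - 1)² + d_1·(x - 1)³: c_1 = M_1/2 = -1/2, d_1 = (M_2 - M_1)/(6h_1) = 1/12, b_1 = Δ_1 - h_1(2M_1 + M_2)/6 = -4/3.

-1.3333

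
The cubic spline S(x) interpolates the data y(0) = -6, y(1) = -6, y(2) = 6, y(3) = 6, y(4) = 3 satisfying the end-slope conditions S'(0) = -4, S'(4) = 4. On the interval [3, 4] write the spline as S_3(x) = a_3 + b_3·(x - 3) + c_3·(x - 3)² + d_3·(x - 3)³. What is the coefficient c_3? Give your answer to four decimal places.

-2.3214

With σ_i denoting the second derivative at x_i, h_i = 1, 1, 1, 1, and Δ_i = (y_(i+1) − y_i)/h_i = 0, 12, 0, -3:
  1·σ_0 + 4·σ_1 + 1·σ_2 = 6(Δ_1 - Δ_0) = 72
  1·σ_1 + 4·σ_2 + 1·σ_3 = 6(Δ_2 - Δ_1) = -72
  1·σ_2 + 4·σ_3 + 1·σ_4 = 6(Δ_3 - Δ_2) = -18
Clamped end conditions give two more equations: 2h_0·σ_0 + h_0·σ_1 = 6(Δ_0 - S'(0)) = 24 and h_3·σ_3 + 2h_3·σ_4 = 6(S'(4) - Δ_3) = 42.
Solving the tridiagonal system: σ_0 = 5/28, σ_1 = 331/14, σ_2 = -91/4, σ_3 = -65/14, σ_4 = 653/28.
On [3, 4], with S_3(x) = a_3 + b_3·(x - 3) + c_3·(x - 3)² + d_3·(x - 3)³: c_3 = σ_3/2 = -65/28, d_3 = (σ_4 - σ_3)/(6h_3) = 261/56, b_3 = Δ_3 - h_3(2σ_3 + σ_4)/6 = -299/56.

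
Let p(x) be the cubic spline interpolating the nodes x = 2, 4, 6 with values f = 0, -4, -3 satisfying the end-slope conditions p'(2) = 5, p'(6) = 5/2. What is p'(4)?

With m_i denoting the second derivative at x_i, h_i = 2, 2, and Δ_i = (y_(i+1) − y_i)/h_i = -2, 1/2:
  2·m_0 + 8·m_1 + 2·m_2 = 6(Δ_1 - Δ_0) = 15
Clamped end conditions give two more equations: 2h_0·m_0 + h_0·m_1 = 6(Δ_0 - p'(2)) = -42 and h_1·m_1 + 2h_1·m_2 = 6(p'(6) - Δ_1) = 12.
Forward elimination and back-substitution give m_0 = -13, m_1 = 5, m_2 = 1/2.
On [4, 6], p'(x) = b_1 + 2c_1·(x - 4) + 3d_1·(x - 4)² with b_1 = Δ_1 - h_1(2m_1 + m_2)/6 = -3, c_1 = m_1/2 = 5/2, d_1 = (m_2 - m_1)/(6h_1) = -3/8. So p'(4) = -3.

-3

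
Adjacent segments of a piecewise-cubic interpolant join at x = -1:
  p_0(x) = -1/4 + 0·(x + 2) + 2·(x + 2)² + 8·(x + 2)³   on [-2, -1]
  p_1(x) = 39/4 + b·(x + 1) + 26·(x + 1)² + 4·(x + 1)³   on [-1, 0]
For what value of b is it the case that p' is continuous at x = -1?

28

p_0'(x) = 0 + 4·(x + 2) + 24·(x + 2)², so p_0'(-1) = 28. On the right, p_1'(-1) = b, so b = 28.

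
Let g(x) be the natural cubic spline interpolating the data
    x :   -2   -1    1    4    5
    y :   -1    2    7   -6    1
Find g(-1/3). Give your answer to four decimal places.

4.7096

Write M_i for g''(x_i). With h_i = 1, 2, 3, 1 and divided differences Δ_i = 3, 5/2, -13/3, 7, the continuity of g' gives the tridiagonal system
  1·M_0 + 6·M_1 + 2·M_2 = 6(Δ_1 - Δ_0) = -3
  2·M_1 + 10·M_2 + 3·M_3 = 6(Δ_2 - Δ_1) = -41
  3·M_2 + 8·M_3 + 1·M_4 = 6(Δ_3 - Δ_2) = 68
Natural end conditions: M_0 = M_4 = 0.
Solving the tridiagonal system: M_0 = 0, M_1 = 851/394, M_2 = -1572/197, M_3 = 2264/197, M_4 = 0.
On [-1, 1], g(x) = 2 + 4397/1182·(x + 1) + 851/788·(x + 1)² - 3995/4728·(x + 1)³.
With (x + 1) = 2/3: g(-1/3) = 75151/15957.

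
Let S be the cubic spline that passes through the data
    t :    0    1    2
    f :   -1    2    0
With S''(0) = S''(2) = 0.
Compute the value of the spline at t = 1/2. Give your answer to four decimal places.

0.9688

Let σ_i = S''(x_i). Step sizes h_i = 1, 1; slopes of the chords Δ_i = (y_(i+1) - y_i)/h_i = 3, -2.
  1·σ_0 + 4·σ_1 + 1·σ_2 = 6(Δ_1 - Δ_0) = -30
Natural end conditions: σ_0 = σ_2 = 0.
Hence σ_0 = 0, σ_1 = -15/2, σ_2 = 0.
On [0, 1], S(t) = -1 + 17/4·t + 0·t² - 5/4·t³.
With t = 1/2: S(1/2) = 31/32.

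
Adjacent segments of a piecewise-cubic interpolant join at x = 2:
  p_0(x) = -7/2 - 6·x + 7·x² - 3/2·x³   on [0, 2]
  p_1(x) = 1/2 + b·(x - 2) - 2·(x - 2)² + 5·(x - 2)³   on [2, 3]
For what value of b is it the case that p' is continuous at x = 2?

p_0'(x) = -6 + 14·x - 9/2·x², so p_0'(2) = 4. On the right, p_1'(2) = b, so b = 4.

4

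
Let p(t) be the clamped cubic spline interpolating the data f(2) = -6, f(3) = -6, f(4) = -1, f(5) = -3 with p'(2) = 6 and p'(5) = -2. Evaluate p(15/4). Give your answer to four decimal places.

-2.0313

Write M_i for p''(x_i). With h_i = 1, 1, 1 and divided differences Δ_i = 0, 5, -2, the continuity of p' gives the tridiagonal system
  1·M_0 + 4·M_1 + 1·M_2 = 6(Δ_1 - Δ_0) = 30
  1·M_1 + 4·M_2 + 1·M_3 = 6(Δ_2 - Δ_1) = -42
Clamped end conditions give two more equations: 2h_0·M_0 + h_0·M_1 = 6(Δ_0 - p'(2)) = -36 and h_2·M_2 + 2h_2·M_3 = 6(p'(5) - Δ_2) = 0.
Solving the tridiagonal system: M_0 = -82/3, M_1 = 56/3, M_2 = -52/3, M_3 = 26/3.
On [3, 4], p(t) = -6 + 5/3·(t - 3) + 28/3·(t - 3)² - 6·(t - 3)³.
With (t - 3) = 3/4: p(15/4) = -65/32.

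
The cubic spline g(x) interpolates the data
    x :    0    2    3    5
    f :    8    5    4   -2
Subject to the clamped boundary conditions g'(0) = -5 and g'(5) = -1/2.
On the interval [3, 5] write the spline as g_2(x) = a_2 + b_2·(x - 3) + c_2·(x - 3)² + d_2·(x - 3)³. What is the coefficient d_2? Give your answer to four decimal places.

Write M_i for g''(x_i). With h_i = 2, 1, 2 and divided differences Δ_i = -3/2, -1, -3, the continuity of g' gives the tridiagonal system
  2·M_0 + 6·M_1 + 1·M_2 = 6(Δ_1 - Δ_0) = 3
  1·M_1 + 6·M_2 + 2·M_3 = 6(Δ_2 - Δ_1) = -12
Clamped end conditions give two more equations: 2h_0·M_0 + h_0·M_1 = 6(Δ_0 - g'(0)) = 21 and h_2·M_2 + 2h_2·M_3 = 6(g'(5) - Δ_2) = 15.
Forward elimination and back-substitution give M_0 = 45/8, M_1 = -3/4, M_2 = -15/4, M_3 = 45/8.
On [3, 5], with g_2(x) = a_2 + b_2·(x - 3) + c_2·(x - 3)² + d_2·(x - 3)³: c_2 = M_2/2 = -15/8, d_2 = (M_3 - M_2)/(6h_2) = 25/32, b_2 = Δ_2 - h_2(2M_2 + M_3)/6 = -19/8.

0.7813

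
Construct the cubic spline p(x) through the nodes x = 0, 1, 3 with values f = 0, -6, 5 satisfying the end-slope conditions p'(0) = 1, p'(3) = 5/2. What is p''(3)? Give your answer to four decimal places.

Let m_i = p''(x_i). Step sizes h_i = 1, 2; slopes of the chords Δ_i = (y_(i+1) - y_i)/h_i = -6, 11/2.
  1·m_0 + 6·m_1 + 2·m_2 = 6(Δ_1 - Δ_0) = 69
Clamped end conditions give two more equations: 2h_0·m_0 + h_0·m_1 = 6(Δ_0 - p'(0)) = -42 and h_1·m_1 + 2h_1·m_2 = 6(p'(3) - Δ_1) = -18.
Solving the tridiagonal system: m_0 = -32, m_1 = 22, m_2 = -31/2.

-15.5000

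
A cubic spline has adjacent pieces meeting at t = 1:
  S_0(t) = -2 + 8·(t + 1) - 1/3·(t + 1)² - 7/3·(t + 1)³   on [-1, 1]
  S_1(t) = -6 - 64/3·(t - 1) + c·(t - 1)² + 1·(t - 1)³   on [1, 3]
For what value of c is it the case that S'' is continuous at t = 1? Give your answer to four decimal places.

S_0''(t) = -2/3 - 14·(t + 1), so S_0''(1) = -86/3. On the right, S_1''(1) = 2c, so c = -43/3.

-14.3333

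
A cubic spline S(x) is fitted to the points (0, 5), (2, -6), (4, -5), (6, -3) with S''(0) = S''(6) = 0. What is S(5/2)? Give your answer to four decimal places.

Put M_i = S'' at the i-th knot. Here h = (2, 2, 2) and Δ = (-11/2, 1/2, 1), so the interior equations h_(i-1)·M_(i-1) + 2(h_(i-1)+h_i)·M_i + h_i·M_(i+1) = 6(Δ_i − Δ_(i-1)) read
  2·M_0 + 8·M_1 + 2·M_2 = 6(Δ_1 - Δ_0) = 36
  2·M_1 + 8·M_2 + 2·M_3 = 6(Δ_2 - Δ_1) = 3
Natural end conditions: M_0 = M_3 = 0.
Forward elimination and back-substitution give M_0 = 0, M_1 = 47/10, M_2 = -4/5, M_3 = 0.
On [2, 4], S(x) = -6 - 71/30·(x - 2) + 47/20·(x - 2)² - 11/24·(x - 2)³.
With (x - 2) = 1/2: S(5/2) = -2129/320.

-6.6531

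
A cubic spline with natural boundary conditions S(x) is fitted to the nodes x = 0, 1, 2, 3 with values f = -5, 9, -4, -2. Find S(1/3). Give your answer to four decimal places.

Let M_i = S''(x_i). Step sizes h_i = 1, 1, 1; slopes of the chords Δ_i = (y_(i+1) - y_i)/h_i = 14, -13, 2.
  1·M_0 + 4·M_1 + 1·M_2 = 6(Δ_1 - Δ_0) = -162
  1·M_1 + 4·M_2 + 1·M_3 = 6(Δ_2 - Δ_1) = 90
Natural end conditions: M_0 = M_3 = 0.
Hence M_0 = 0, M_1 = -246/5, M_2 = 174/5, M_3 = 0.
On [0, 1], S(x) = -5 + 111/5·x + 0·x² - 41/5·x³.
With x = 1/3: S(1/3) = 283/135.

2.0963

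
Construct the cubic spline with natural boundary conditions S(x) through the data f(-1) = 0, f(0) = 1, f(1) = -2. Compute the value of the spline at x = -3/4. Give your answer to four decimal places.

0.4844

With M_i denoting the second derivative at x_i, h_i = 1, 1, and Δ_i = (y_(i+1) − y_i)/h_i = 1, -3:
  1·M_0 + 4·M_1 + 1·M_2 = 6(Δ_1 - Δ_0) = -24
Natural end conditions: M_0 = M_2 = 0.
Forward elimination and back-substitution give M_0 = 0, M_1 = -6, M_2 = 0.
On [-1, 0], S(x) = 0 + 2·(x + 1) + 0·(x + 1)² - 1·(x + 1)³.
With (x + 1) = 1/4: S(-3/4) = 31/64.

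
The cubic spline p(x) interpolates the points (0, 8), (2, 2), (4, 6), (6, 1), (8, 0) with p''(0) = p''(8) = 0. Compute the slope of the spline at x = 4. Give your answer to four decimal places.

0.1250

With M_i denoting the second derivative at x_i, h_i = 2, 2, 2, 2, and Δ_i = (y_(i+1) − y_i)/h_i = -3, 2, -5/2, -1/2:
  2·M_0 + 8·M_1 + 2·M_2 = 6(Δ_1 - Δ_0) = 30
  2·M_1 + 8·M_2 + 2·M_3 = 6(Δ_2 - Δ_1) = -27
  2·M_2 + 8·M_3 + 2·M_4 = 6(Δ_3 - Δ_2) = 12
Natural end conditions: M_0 = M_4 = 0.
Solving: M_0 = 0, M_1 = 285/56, M_2 = -75/14, M_3 = 159/56, M_4 = 0.
On [4, 6], p'(x) = b_2 + 2c_2·(x - 4) + 3d_2·(x - 4)² with b_2 = Δ_2 - h_2(2M_2 + M_3)/6 = 1/8, c_2 = M_2/2 = -75/28, d_2 = (M_3 - M_2)/(6h_2) = 153/224. So p'(4) = 1/8.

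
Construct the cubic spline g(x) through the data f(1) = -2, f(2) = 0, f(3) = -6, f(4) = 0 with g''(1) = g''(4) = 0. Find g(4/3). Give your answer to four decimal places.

With M_i denoting the second derivative at x_i, h_i = 1, 1, 1, and Δ_i = (y_(i+1) − y_i)/h_i = 2, -6, 6:
  1·M_0 + 4·M_1 + 1·M_2 = 6(Δ_1 - Δ_0) = -48
  1·M_1 + 4·M_2 + 1·M_3 = 6(Δ_2 - Δ_1) = 72
Natural end conditions: M_0 = M_3 = 0.
Hence M_0 = 0, M_1 = -88/5, M_2 = 112/5, M_3 = 0.
On [1, 2], g(x) = -2 + 74/15·(x - 1) + 0·(x - 1)² - 44/15·(x - 1)³.
With (x - 1) = 1/3: g(4/3) = -188/405.

-0.4642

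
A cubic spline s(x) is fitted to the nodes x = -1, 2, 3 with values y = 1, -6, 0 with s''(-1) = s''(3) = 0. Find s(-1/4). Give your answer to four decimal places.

Write σ_i for s''(x_i). With h_i = 3, 1 and divided differences Δ_i = -7/3, 6, the continuity of s' gives the tridiagonal system
  3·σ_0 + 8·σ_1 + 1·σ_2 = 6(Δ_1 - Δ_0) = 50
Natural end conditions: σ_0 = σ_2 = 0.
Solving: σ_0 = 0, σ_1 = 25/4, σ_2 = 0.
On [-1, 2], s(x) = 1 - 131/24·(x + 1) + 0·(x + 1)² + 25/72·(x + 1)³.
With (x + 1) = 3/4: s(-1/4) = -1509/512.

-2.9473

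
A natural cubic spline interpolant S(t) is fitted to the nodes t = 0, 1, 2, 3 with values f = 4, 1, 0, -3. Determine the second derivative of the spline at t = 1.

With σ_i denoting the second derivative at x_i, h_i = 1, 1, 1, and Δ_i = (y_(i+1) − y_i)/h_i = -3, -1, -3:
  1·σ_0 + 4·σ_1 + 1·σ_2 = 6(Δ_1 - Δ_0) = 12
  1·σ_1 + 4·σ_2 + 1·σ_3 = 6(Δ_2 - Δ_1) = -12
Natural end conditions: σ_0 = σ_3 = 0.
Solving: σ_0 = 0, σ_1 = 4, σ_2 = -4, σ_3 = 0.

4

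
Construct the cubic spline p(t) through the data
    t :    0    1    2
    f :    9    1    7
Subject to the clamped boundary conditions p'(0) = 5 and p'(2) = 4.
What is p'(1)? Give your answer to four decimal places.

Let M_i = p''(x_i). Step sizes h_i = 1, 1; slopes of the chords Δ_i = (y_(i+1) - y_i)/h_i = -8, 6.
  1·M_0 + 4·M_1 + 1·M_2 = 6(Δ_1 - Δ_0) = 84
Clamped end conditions give two more equations: 2h_0·M_0 + h_0·M_1 = 6(Δ_0 - p'(0)) = -78 and h_1·M_1 + 2h_1·M_2 = 6(p'(2) - Δ_1) = -12.
Hence M_0 = -121/2, M_1 = 43, M_2 = -55/2.
On [1, 2], p'(t) = b_1 + 2c_1·(t - 1) + 3d_1·(t - 1)² with b_1 = Δ_1 - h_1(2M_1 + M_2)/6 = -15/4, c_1 = M_1/2 = 43/2, d_1 = (M_2 - M_1)/(6h_1) = -47/4. So p'(1) = -15/4.

-3.7500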